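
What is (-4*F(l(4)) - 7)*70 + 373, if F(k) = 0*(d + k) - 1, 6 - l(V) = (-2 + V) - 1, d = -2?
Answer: 163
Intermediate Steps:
l(V) = 9 - V (l(V) = 6 - ((-2 + V) - 1) = 6 - (-3 + V) = 6 + (3 - V) = 9 - V)
F(k) = -1 (F(k) = 0*(-2 + k) - 1 = 0 - 1 = -1)
(-4*F(l(4)) - 7)*70 + 373 = (-4*(-1) - 7)*70 + 373 = (4 - 7)*70 + 373 = -3*70 + 373 = -210 + 373 = 163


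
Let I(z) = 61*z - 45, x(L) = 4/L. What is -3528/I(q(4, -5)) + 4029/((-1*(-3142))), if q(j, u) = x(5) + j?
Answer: -2401569/185378 ≈ -12.955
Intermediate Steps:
q(j, u) = ⅘ + j (q(j, u) = 4/5 + j = 4*(⅕) + j = ⅘ + j)
I(z) = -45 + 61*z
-3528/I(q(4, -5)) + 4029/((-1*(-3142))) = -3528/(-45 + 61*(⅘ + 4)) + 4029/((-1*(-3142))) = -3528/(-45 + 61*(24/5)) + 4029/3142 = -3528/(-45 + 1464/5) + 4029*(1/3142) = -3528/1239/5 + 4029/3142 = -3528*5/1239 + 4029/3142 = -840/59 + 4029/3142 = -2401569/185378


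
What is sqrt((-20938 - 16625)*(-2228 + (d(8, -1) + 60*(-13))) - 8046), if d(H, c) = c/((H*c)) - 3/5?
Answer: 3*sqrt(5022191130)/20 ≈ 10630.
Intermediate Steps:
d(H, c) = -3/5 + 1/H (d(H, c) = c*(1/(H*c)) - 3*1/5 = 1/H - 3/5 = -3/5 + 1/H)
sqrt((-20938 - 16625)*(-2228 + (d(8, -1) + 60*(-13))) - 8046) = sqrt((-20938 - 16625)*(-2228 + ((-3/5 + 1/8) + 60*(-13))) - 8046) = sqrt(-37563*(-2228 + ((-3/5 + 1/8) - 780)) - 8046) = sqrt(-37563*(-2228 + (-19/40 - 780)) - 8046) = sqrt(-37563*(-2228 - 31219/40) - 8046) = sqrt(-37563*(-120339/40) - 8046) = sqrt(4520293857/40 - 8046) = sqrt(4519972017/40) = 3*sqrt(5022191130)/20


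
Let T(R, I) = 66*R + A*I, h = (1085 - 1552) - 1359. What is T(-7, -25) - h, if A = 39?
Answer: 389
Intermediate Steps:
h = -1826 (h = -467 - 1359 = -1826)
T(R, I) = 39*I + 66*R (T(R, I) = 66*R + 39*I = 39*I + 66*R)
T(-7, -25) - h = (39*(-25) + 66*(-7)) - 1*(-1826) = (-975 - 462) + 1826 = -1437 + 1826 = 389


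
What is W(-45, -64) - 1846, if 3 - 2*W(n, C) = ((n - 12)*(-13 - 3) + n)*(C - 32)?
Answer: 79543/2 ≈ 39772.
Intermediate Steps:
W(n, C) = 3/2 - (-32 + C)*(192 - 15*n)/2 (W(n, C) = 3/2 - ((n - 12)*(-13 - 3) + n)*(C - 32)/2 = 3/2 - ((-12 + n)*(-16) + n)*(-32 + C)/2 = 3/2 - ((192 - 16*n) + n)*(-32 + C)/2 = 3/2 - (192 - 15*n)*(-32 + C)/2 = 3/2 - (-32 + C)*(192 - 15*n)/2)
W(-45, -64) - 1846 = (6147/2 - 240*(-45) - 96*(-64) + (15/2)*(-64)*(-45)) - 1846 = (6147/2 + 10800 + 6144 + 21600) - 1846 = 83235/2 - 1846 = 79543/2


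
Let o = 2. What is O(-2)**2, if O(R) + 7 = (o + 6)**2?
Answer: 3249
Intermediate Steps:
O(R) = 57 (O(R) = -7 + (2 + 6)**2 = -7 + 8**2 = -7 + 64 = 57)
O(-2)**2 = 57**2 = 3249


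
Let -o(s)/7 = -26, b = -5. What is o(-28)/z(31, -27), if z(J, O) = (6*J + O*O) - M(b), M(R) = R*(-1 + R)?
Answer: 182/885 ≈ 0.20565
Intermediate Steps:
o(s) = 182 (o(s) = -7*(-26) = 182)
z(J, O) = -30 + O² + 6*J (z(J, O) = (6*J + O*O) - (-5)*(-1 - 5) = (6*J + O²) - (-5)*(-6) = (O² + 6*J) - 1*30 = (O² + 6*J) - 30 = -30 + O² + 6*J)
o(-28)/z(31, -27) = 182/(-30 + (-27)² + 6*31) = 182/(-30 + 729 + 186) = 182/885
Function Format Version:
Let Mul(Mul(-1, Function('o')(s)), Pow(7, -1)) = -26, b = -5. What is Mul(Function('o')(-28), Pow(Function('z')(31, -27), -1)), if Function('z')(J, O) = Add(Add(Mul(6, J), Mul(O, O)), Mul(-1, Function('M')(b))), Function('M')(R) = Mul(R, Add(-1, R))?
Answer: Rational(182, 885) ≈ 0.20565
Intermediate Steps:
Function('o')(s) = 182 (Function('o')(s) = Mul(-7, -26) = 182)
Function('z')(J, O) = Add(-30, Pow(O, 2), Mul(6, J)) (Function('z')(J, O) = Add(Add(Mul(6, J), Mul(O, O)), Mul(-1, Mul(-5, Add(-1, -5)))) = Add(Add(Mul(6, J), Pow(O, 2)), Mul(-1, Mul(-5, -6))) = Add(Add(Pow(O, 2), Mul(6, J)), Mul(-1, 30)) = Add(Add(Pow(O, 2), Mul(6, J)), -30) = Add(-30, Pow(O, 2), Mul(6, J)))
Mul(Function('o')(-28), Pow(Function('z')(31, -27), -1)) = Mul(182, Pow(Add(-30, Pow(-27, 2), Mul(6, 31)), -1)) = Mul(182, Pow(Add(-30, 729, 186), -1)) = Mul(182, Pow(885, -1)) = Mul(182, Rational(1, 885)) = Rational(182, 885)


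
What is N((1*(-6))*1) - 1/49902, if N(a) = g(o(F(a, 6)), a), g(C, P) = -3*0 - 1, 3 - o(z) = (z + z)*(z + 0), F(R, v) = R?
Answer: -49903/49902 ≈ -1.0000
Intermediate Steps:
o(z) = 3 - 2*z² (o(z) = 3 - (z + z)*(z + 0) = 3 - 2*z*z = 3 - 2*z²)
g(C, P) = -1 (g(C, P) = 0 - 1 = -1)
N(a) = -1
N((1*(-6))*1) - 1/49902 = -1 - 1/49902 = -49903/49902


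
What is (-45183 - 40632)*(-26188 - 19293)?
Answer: 3902952015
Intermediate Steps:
(-45183 - 40632)*(-26188 - 19293) = -85815*(-45481) = 3902952015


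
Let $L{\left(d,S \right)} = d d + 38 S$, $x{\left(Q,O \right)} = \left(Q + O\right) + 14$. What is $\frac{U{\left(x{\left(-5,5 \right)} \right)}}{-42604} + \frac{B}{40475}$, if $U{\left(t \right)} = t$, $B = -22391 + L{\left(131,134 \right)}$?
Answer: $- \frac{3223001}{862198450} \approx -0.0037381$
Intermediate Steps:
$x{\left(Q,O \right)} = 14 + O + Q$ ($x{\left(Q,O \right)} = \left(O + Q\right) + 14 = 14 + O + Q$)
$L{\left(d,S \right)} = d^{2} + 38 S$
$B = -138$ ($B = -22391 + \left(131^{2} + 38 \cdot 134\right) = -22391 + \left(17161 + 5092\right) = -22391 + 22253 = -138$)
$\frac{U{\left(x{\left(-5,5 \right)} \right)}}{-42604} + \frac{B}{40475} = \frac{14 + 5 - 5}{-42604} - \frac{138}{40475} = 14 \left(- \frac{1}{42604}\right) - \frac{138}{40475} = - \frac{7}{21302} - \frac{138}{40475} = - \frac{3223001}{862198450}$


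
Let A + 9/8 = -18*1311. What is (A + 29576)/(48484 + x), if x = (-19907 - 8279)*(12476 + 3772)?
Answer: -47815/3663341152 ≈ -1.3052e-5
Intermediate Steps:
A = -188793/8 (A = -9/8 - 18*1311 = -9/8 - 23598 = -188793/8 ≈ -23599.)
x = -457966128 (x = -28186*16248 = -457966128)
(A + 29576)/(48484 + x) = (-188793/8 + 29576)/(48484 - 457966128) = (47815/8)/(-457917644) = (47815/8)*(-1/457917644) = -47815/3663341152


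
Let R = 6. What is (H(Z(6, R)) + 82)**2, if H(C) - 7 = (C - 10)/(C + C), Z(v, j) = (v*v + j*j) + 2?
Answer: 10949481/1369 ≈ 7998.2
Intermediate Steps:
Z(v, j) = 2 + j**2 + v**2 (Z(v, j) = (v**2 + j**2) + 2 = (j**2 + v**2) + 2 = 2 + j**2 + v**2)
H(C) = 7 + (-10 + C)/(2*C) (H(C) = 7 + (C - 10)/(C + C) = 7 + (-10 + C)/((2*C)) = 7 + (-10 + C)*(1/(2*C)) = 7 + (-10 + C)/(2*C))
(H(Z(6, R)) + 82)**2 = ((15/2 - 5/(2 + 6**2 + 6**2)) + 82)**2 = ((15/2 - 5/(2 + 36 + 36)) + 82)**2 = ((15/2 - 5/74) + 82)**2 = (275/37 + 82)**2 = (3309/37)**2 = 10949481/1369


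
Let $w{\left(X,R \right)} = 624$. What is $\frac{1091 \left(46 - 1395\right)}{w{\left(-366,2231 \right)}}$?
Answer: $- \frac{1471759}{624} \approx -2358.6$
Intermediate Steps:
$\frac{1091 \left(46 - 1395\right)}{w{\left(-366,2231 \right)}} = \frac{1091 \left(46 - 1395\right)}{624} = 1091 \left(-1349\right) \frac{1}{624} = \left(-1471759\right) \frac{1}{624} = - \frac{1471759}{624}$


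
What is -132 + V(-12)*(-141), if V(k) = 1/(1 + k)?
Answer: -1311/11 ≈ -119.18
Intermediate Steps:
-132 + V(-12)*(-141) = -132 - 141/(1 - 12) = -132 - 141/(-11) = -132 - 1/11*(-141) = -132 + 141/11 = -1311/11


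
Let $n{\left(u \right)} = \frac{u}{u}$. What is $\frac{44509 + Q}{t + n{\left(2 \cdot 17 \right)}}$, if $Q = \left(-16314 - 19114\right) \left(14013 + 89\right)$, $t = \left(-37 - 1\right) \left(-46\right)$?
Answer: $- \frac{499561147}{1749} \approx -2.8563 \cdot 10^{5}$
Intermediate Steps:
$n{\left(u \right)} = 1$
$t = 1748$ ($t = \left(-38\right) \left(-46\right) = 1748$)
$Q = -499605656$ ($Q = \left(-35428\right) 14102 = -499605656$)
$\frac{44509 + Q}{t + n{\left(2 \cdot 17 \right)}} = \frac{44509 - 499605656}{1748 + 1} = - \frac{499561147}{1749}$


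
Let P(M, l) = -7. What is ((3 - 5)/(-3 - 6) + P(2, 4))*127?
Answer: -7747/9 ≈ -860.78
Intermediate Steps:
((3 - 5)/(-3 - 6) + P(2, 4))*127 = ((3 - 5)/(-3 - 6) - 7)*127 = (-2/(-9) - 7)*127 = (-2*(-1/9) - 7)*127 = (2/9 - 7)*127 = -61/9*127 = -7747/9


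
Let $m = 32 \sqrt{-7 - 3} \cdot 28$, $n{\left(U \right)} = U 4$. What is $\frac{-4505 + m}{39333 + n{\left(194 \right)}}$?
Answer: $- \frac{4505}{40109} + \frac{896 i \sqrt{10}}{40109} \approx -0.11232 + 0.070642 i$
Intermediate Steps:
$n{\left(U \right)} = 4 U$
$m = 896 i \sqrt{10}$ ($m = 32 \sqrt{-10} \cdot 28 = 32 i \sqrt{10} \cdot 28 = 896 i \sqrt{10} \approx 2833.4 i$)
$\frac{-4505 + m}{39333 + n{\left(194 \right)}} = \frac{-4505 + 896 i \sqrt{10}}{39333 + 4 \cdot 194} = \frac{-4505 + 896 i \sqrt{10}}{39333 + 776} = \frac{-4505 + 896 i \sqrt{10}}{40109} = \left(-4505 + 896 i \sqrt{10}\right) \frac{1}{40109} = - \frac{4505}{40109} + \frac{896 i \sqrt{10}}{40109}$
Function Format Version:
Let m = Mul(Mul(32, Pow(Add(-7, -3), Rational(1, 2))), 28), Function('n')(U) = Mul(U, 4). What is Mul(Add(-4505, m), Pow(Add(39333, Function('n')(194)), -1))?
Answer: Add(Rational(-4505, 40109), Mul(Rational(896, 40109), I, Pow(10, Rational(1, 2)))) ≈ Add(-0.11232, Mul(0.070642, I))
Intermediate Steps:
Function('n')(U) = Mul(4, U)
m = Mul(896, I, Pow(10, Rational(1, 2))) (m = Mul(Mul(32, Pow(-10, Rational(1, 2))), 28) = Mul(Mul(32, Mul(I, Pow(10, Rational(1, 2)))), 28) = Mul(Mul(32, I, Pow(10, Rational(1, 2))), 28) = Mul(896, I, Pow(10, Rational(1, 2))) ≈ Mul(2833.4, I))
Mul(Add(-4505, m), Pow(Add(39333, Function('n')(194)), -1)) = Mul(Add(-4505, Mul(896, I, Pow(10, Rational(1, 2)))), Pow(Add(39333, Mul(4, 194)), -1)) = Mul(Add(-4505, Mul(896, I, Pow(10, Rational(1, 2)))), Pow(Add(39333, 776), -1)) = Mul(Add(-4505, Mul(896, I, Pow(10, Rational(1, 2)))), Pow(40109, -1)) = Mul(Add(-4505, Mul(896, I, Pow(10, Rational(1, 2)))), Rational(1, 40109)) = Add(Rational(-4505, 40109), Mul(Rational(896, 40109), I, Pow(10, Rational(1, 2))))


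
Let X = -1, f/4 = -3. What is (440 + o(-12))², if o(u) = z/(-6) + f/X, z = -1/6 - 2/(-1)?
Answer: 264420121/1296 ≈ 2.0403e+5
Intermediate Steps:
f = -12 (f = 4*(-3) = -12)
z = 11/6 (z = -1*⅙ - 2*(-1) = -⅙ + 2 = 11/6 ≈ 1.8333)
o(u) = 421/36 (o(u) = (11/6)/(-6) - 12/(-1) = (11/6)*(-⅙) - 12*(-1) = -11/36 + 12 = 421/36)
(440 + o(-12))² = (440 + 421/36)² = (16261/36)² = 264420121/1296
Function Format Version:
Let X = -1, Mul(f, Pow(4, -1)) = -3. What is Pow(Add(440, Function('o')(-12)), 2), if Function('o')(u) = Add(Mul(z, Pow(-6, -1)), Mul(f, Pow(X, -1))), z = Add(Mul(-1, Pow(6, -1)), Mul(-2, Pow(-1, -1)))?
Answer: Rational(264420121, 1296) ≈ 2.0403e+5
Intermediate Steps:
f = -12 (f = Mul(4, -3) = -12)
z = Rational(11, 6) (z = Add(Mul(-1, Rational(1, 6)), Mul(-2, -1)) = Add(Rational(-1, 6), 2) = Rational(11, 6) ≈ 1.8333)
Function('o')(u) = Rational(421, 36) (Function('o')(u) = Add(Mul(Rational(11, 6), Pow(-6, -1)), Mul(-12, Pow(-1, -1))) = Add(Mul(Rational(11, 6), Rational(-1, 6)), Mul(-12, -1)) = Add(Rational(-11, 36), 12) = Rational(421, 36))
Pow(Add(440, Function('o')(-12)), 2) = Pow(Add(440, Rational(421, 36)), 2) = Pow(Rational(16261, 36), 2) = Rational(264420121, 1296)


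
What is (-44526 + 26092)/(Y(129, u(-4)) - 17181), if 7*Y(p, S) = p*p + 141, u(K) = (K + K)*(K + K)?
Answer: 129038/103485 ≈ 1.2469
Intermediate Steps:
u(K) = 4*K**2 (u(K) = (2*K)*(2*K) = 4*K**2)
Y(p, S) = 141/7 + p**2/7 (Y(p, S) = (p*p + 141)/7 = (p**2 + 141)/7 = (141 + p**2)/7 = 141/7 + p**2/7)
(-44526 + 26092)/(Y(129, u(-4)) - 17181) = (-44526 + 26092)/((141/7 + (1/7)*129**2) - 17181) = -18434/((141/7 + (1/7)*16641) - 17181) = -18434/((141/7 + 16641/7) - 17181) = -18434/(16782/7 - 17181) = -18434/(-103485/7) = -18434*(-7/103485) = 129038/103485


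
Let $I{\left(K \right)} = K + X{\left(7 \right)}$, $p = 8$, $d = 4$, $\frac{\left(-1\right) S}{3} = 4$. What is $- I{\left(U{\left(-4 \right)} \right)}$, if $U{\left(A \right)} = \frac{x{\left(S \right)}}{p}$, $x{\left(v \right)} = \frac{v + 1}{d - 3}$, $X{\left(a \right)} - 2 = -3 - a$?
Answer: $\frac{75}{8} \approx 9.375$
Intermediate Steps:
$S = -12$ ($S = \left(-3\right) 4 = -12$)
$X{\left(a \right)} = -1 - a$ ($X{\left(a \right)} = 2 - \left(3 + a\right) = -1 - a$)
$x{\left(v \right)} = 1 + v$ ($x{\left(v \right)} = \frac{v + 1}{4 - 3} = \frac{1 + v}{1} = \left(1 + v\right) 1 = 1 + v$)
$U{\left(A \right)} = - \frac{11}{8}$ ($U{\left(A \right)} = \frac{1 - 12}{8} = \left(-11\right) \frac{1}{8} = - \frac{11}{8}$)
$I{\left(K \right)} = -8 + K$ ($I{\left(K \right)} = K - 8 = -8 + K$)
$- I{\left(U{\left(-4 \right)} \right)} = - (-8 - \frac{11}{8}) = \left(-1\right) \left(- \frac{75}{8}\right) = \frac{75}{8}$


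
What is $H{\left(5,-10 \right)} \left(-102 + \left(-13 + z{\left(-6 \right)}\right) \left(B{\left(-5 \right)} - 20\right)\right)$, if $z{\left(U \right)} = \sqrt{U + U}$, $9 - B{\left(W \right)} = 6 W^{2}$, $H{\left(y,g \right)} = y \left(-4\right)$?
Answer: $-39820 + 6440 i \sqrt{3} \approx -39820.0 + 11154.0 i$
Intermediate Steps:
$H{\left(y,g \right)} = - 4 y$
$B{\left(W \right)} = 9 - 6 W^{2}$
$z{\left(U \right)} = \sqrt{2} \sqrt{U}$ ($z{\left(U \right)} = \sqrt{2 U} = \sqrt{2} \sqrt{U}$)
$H{\left(5,-10 \right)} \left(-102 + \left(-13 + z{\left(-6 \right)}\right) \left(B{\left(-5 \right)} - 20\right)\right) = \left(-4\right) 5 \left(-102 + \left(-13 + \sqrt{2} \sqrt{-6}\right) \left(\left(9 - 6 \left(-5\right)^{2}\right) - 20\right)\right) = - 20 \left(-102 + \left(-13 + \sqrt{2} i \sqrt{6}\right) \left(\left(9 - 150\right) - 20\right)\right) = - 20 \left(-102 + \left(-13 + 2 i \sqrt{3}\right) \left(\left(9 - 150\right) - 20\right)\right) = - 20 \left(-102 + \left(-13 + 2 i \sqrt{3}\right) \left(-141 - 20\right)\right) = - 20 \left(-102 + \left(-13 + 2 i \sqrt{3}\right) \left(-161\right)\right) = - 20 \left(-102 + \left(2093 - 322 i \sqrt{3}\right)\right) = - 20 \left(1991 - 322 i \sqrt{3}\right) = -39820 + 6440 i \sqrt{3}$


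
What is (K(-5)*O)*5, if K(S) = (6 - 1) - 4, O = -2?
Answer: -10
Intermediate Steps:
K(S) = 1 (K(S) = 5 - 4 = 1)
(K(-5)*O)*5 = (1*(-2))*5 = -2*5 = -10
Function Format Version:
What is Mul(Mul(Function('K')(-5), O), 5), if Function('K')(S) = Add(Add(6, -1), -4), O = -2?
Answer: -10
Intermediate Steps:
Function('K')(S) = 1 (Function('K')(S) = Add(5, -4) = 1)
Mul(Mul(Function('K')(-5), O), 5) = Mul(Mul(1, -2), 5) = Mul(-2, 5) = -10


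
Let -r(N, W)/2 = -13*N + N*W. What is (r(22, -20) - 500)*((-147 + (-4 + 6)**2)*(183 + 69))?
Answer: -34306272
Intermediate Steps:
r(N, W) = 26*N - 2*N*W (r(N, W) = -2*(-13*N + N*W) = 26*N - 2*N*W)
(r(22, -20) - 500)*((-147 + (-4 + 6)**2)*(183 + 69)) = (2*22*(13 - 1*(-20)) - 500)*((-147 + (-4 + 6)**2)*(183 + 69)) = (2*22*(13 + 20) - 500)*((-147 + 2**2)*252) = (2*22*33 - 500)*((-147 + 4)*252) = (1452 - 500)*(-143*252) = 952*(-36036) = -34306272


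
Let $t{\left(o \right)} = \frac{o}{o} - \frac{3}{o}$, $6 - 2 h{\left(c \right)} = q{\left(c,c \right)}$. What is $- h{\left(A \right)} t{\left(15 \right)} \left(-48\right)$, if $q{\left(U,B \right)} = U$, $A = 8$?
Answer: $- \frac{192}{5} \approx -38.4$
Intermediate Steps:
$h{\left(c \right)} = 3 - \frac{c}{2}$
$t{\left(o \right)} = 1 - \frac{3}{o}$
$- h{\left(A \right)} t{\left(15 \right)} \left(-48\right) = - \left(3 - 4\right) \frac{-3 + 15}{15} \left(-48\right) = - \left(3 - 4\right) \frac{1}{15} \cdot 12 \left(-48\right) = - \left(-1\right) \frac{4}{5} \left(-48\right) = - \frac{\left(-4\right) \left(-48\right)}{5} = \left(-1\right) \frac{192}{5} = - \frac{192}{5}$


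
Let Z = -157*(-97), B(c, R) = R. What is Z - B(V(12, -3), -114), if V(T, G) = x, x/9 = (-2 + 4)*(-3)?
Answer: 15343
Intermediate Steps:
x = -54 (x = 9*((-2 + 4)*(-3)) = 9*(2*(-3)) = 9*(-6) = -54)
V(T, G) = -54
Z = 15229
Z - B(V(12, -3), -114) = 15229 - 1*(-114) = 15229 + 114 = 15343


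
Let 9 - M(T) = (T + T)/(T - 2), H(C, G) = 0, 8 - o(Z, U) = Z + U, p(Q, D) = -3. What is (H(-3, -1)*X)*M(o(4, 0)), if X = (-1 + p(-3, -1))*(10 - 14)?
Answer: 0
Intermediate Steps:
o(Z, U) = 8 - U - Z (o(Z, U) = 8 - (Z + U) = 8 - (U + Z) = 8 + (-U - Z) = 8 - U - Z)
M(T) = 9 - 2*T/(-2 + T) (M(T) = 9 - (T + T)/(T - 2) = 9 - 2*T/(-2 + T))
X = 16 (X = (-1 - 3)*(10 - 14) = -4*(-4) = 16)
(H(-3, -1)*X)*M(o(4, 0)) = (0*16)*((-18 + 7*(8 - 1*0 - 1*4))/(-2 + (8 - 1*0 - 1*4))) = 0*((-18 + 7*(8 + 0 - 4))/(-2 + (8 + 0 - 4))) = 0*((-18 + 7*4)/(-2 + 4)) = 0*((-18 + 28)/2) = 0*((1/2)*10) = 0*5 = 0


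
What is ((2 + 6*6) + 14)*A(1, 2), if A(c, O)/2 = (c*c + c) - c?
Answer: 104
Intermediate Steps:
A(c, O) = 2*c² (A(c, O) = 2*((c*c + c) - c) = 2*((c² + c) - c) = 2*((c + c²) - c) = 2*c²)
((2 + 6*6) + 14)*A(1, 2) = ((2 + 6*6) + 14)*(2*1²) = ((2 + 36) + 14)*(2*1) = (38 + 14)*2 = 52*2 = 104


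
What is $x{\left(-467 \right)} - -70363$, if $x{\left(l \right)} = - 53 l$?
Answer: $95114$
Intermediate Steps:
$x{\left(-467 \right)} - -70363 = \left(-53\right) \left(-467\right) - -70363 = 24751 + 70363 = 95114$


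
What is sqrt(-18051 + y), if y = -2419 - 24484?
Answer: 13*I*sqrt(266) ≈ 212.02*I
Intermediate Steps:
y = -26903
sqrt(-18051 + y) = sqrt(-18051 - 26903) = sqrt(-44954) = 13*I*sqrt(266)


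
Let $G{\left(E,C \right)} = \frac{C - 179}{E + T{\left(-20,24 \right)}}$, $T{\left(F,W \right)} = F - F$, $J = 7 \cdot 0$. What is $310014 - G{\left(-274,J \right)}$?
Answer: $\frac{84943657}{274} \approx 3.1001 \cdot 10^{5}$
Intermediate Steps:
$J = 0$
$T{\left(F,W \right)} = 0$
$G{\left(E,C \right)} = \frac{-179 + C}{E}$ ($G{\left(E,C \right)} = \frac{C - 179}{E + 0} = \frac{-179 + C}{E}$)
$310014 - G{\left(-274,J \right)} = 310014 - \frac{-179 + 0}{-274} = 310014 - \left(- \frac{1}{274}\right) \left(-179\right) = 310014 - \frac{179}{274} = \frac{84943657}{274}$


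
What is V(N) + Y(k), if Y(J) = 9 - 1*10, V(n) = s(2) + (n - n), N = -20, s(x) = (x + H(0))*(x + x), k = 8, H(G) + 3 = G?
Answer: -5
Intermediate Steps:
H(G) = -3 + G
s(x) = 2*x*(-3 + x) (s(x) = (x + (-3 + 0))*(x + x) = (x - 3)*(2*x) = (-3 + x)*(2*x) = 2*x*(-3 + x))
V(n) = -4 (V(n) = 2*2*(-3 + 2) + (n - n) = 2*2*(-1) + 0 = -4 + 0 = -4)
Y(J) = -1 (Y(J) = 9 - 10 = -1)
V(N) + Y(k) = -4 - 1 = -5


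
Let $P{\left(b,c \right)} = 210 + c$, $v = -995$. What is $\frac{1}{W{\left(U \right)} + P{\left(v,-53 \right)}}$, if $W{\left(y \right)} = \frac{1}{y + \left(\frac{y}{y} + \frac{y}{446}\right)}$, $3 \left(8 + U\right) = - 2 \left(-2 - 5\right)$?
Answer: $\frac{522}{81731} \approx 0.0063868$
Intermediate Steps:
$U = - \frac{10}{3}$ ($U = -8 + \frac{\left(-2\right) \left(-2 - 5\right)}{3} = -8 + \frac{\left(-2\right) \left(-7\right)}{3} = -8 + \frac{1}{3} \cdot 14 = -8 + \frac{14}{3} = - \frac{10}{3} \approx -3.3333$)
$W{\left(y \right)} = \frac{1}{1 + \frac{447 y}{446}}$ ($W{\left(y \right)} = \frac{1}{y + \left(1 + y \frac{1}{446}\right)} = \frac{1}{y + \left(1 + \frac{y}{446}\right)} = \frac{1}{1 + \frac{447 y}{446}}$)
$\frac{1}{W{\left(U \right)} + P{\left(v,-53 \right)}} = \frac{1}{\frac{446}{446 + 447 \left(- \frac{10}{3}\right)} + \left(210 - 53\right)} = \frac{1}{\frac{446}{446 - 1490} + 157} = \frac{1}{\frac{446}{-1044} + 157} = \frac{1}{446 \left(- \frac{1}{1044}\right) + 157} = \frac{1}{- \frac{223}{522} + 157} = \frac{1}{\frac{81731}{522}} = \frac{522}{81731}$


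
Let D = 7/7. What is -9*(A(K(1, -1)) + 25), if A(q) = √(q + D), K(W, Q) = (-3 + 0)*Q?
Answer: -243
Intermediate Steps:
D = 1 (D = 7*(⅐) = 1)
K(W, Q) = -3*Q
A(q) = √(1 + q) (A(q) = √(q + 1) = √(1 + q))
-9*(A(K(1, -1)) + 25) = -9*(√(1 - 3*(-1)) + 25) = -9*(√(1 + 3) + 25) = -9*(√4 + 25) = -9*(2 + 25) = -9*27 = -243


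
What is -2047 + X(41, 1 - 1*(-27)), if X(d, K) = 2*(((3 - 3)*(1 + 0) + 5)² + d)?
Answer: -1915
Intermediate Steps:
X(d, K) = 50 + 2*d (X(d, K) = 2*((0*1 + 5)² + d) = 2*((0 + 5)² + d) = 2*(5² + d) = 2*(25 + d) = 50 + 2*d)
-2047 + X(41, 1 - 1*(-27)) = -2047 + (50 + 2*41) = -2047 + (50 + 82) = -2047 + 132 = -1915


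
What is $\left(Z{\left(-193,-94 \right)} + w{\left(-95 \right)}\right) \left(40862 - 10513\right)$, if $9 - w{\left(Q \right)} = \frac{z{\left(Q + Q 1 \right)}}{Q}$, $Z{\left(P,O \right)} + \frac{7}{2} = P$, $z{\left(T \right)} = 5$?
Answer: $- \frac{216175927}{38} \approx -5.6888 \cdot 10^{6}$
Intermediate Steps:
$Z{\left(P,O \right)} = - \frac{7}{2} + P$
$w{\left(Q \right)} = 9 - \frac{5}{Q}$
$\left(Z{\left(-193,-94 \right)} + w{\left(-95 \right)}\right) \left(40862 - 10513\right) = \left(\left(- \frac{7}{2} - 193\right) + \left(9 - \frac{5}{-95}\right)\right) \left(40862 - 10513\right) = \left(- \frac{393}{2} + \left(9 - - \frac{1}{19}\right)\right) 30349 = \left(- \frac{393}{2} + \left(9 + \frac{1}{19}\right)\right) 30349 = \left(- \frac{393}{2} + \frac{172}{19}\right) 30349 = \left(- \frac{7123}{38}\right) 30349 = - \frac{216175927}{38}$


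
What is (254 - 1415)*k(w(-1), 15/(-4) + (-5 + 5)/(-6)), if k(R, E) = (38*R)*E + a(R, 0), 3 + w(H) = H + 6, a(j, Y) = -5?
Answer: 336690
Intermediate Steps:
w(H) = 3 + H (w(H) = -3 + (H + 6) = -3 + (6 + H) = 3 + H)
k(R, E) = -5 + 38*E*R (k(R, E) = (38*R)*E - 5 = 38*E*R - 5 = -5 + 38*E*R)
(254 - 1415)*k(w(-1), 15/(-4) + (-5 + 5)/(-6)) = (254 - 1415)*(-5 + 38*(15/(-4) + (-5 + 5)/(-6))*(3 - 1)) = -1161*(-5 + 38*(15*(-1/4) + 0*(-1/6))*2) = -1161*(-5 + 38*(-15/4 + 0)*2) = -1161*(-5 + 38*(-15/4)*2) = -1161*(-5 - 285) = -1161*(-290) = 336690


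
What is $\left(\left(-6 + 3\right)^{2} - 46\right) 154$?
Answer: $-5698$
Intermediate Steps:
$\left(\left(-6 + 3\right)^{2} - 46\right) 154 = \left(\left(-3\right)^{2} - 46\right) 154 = \left(9 - 46\right) 154 = \left(-37\right) 154 = -5698$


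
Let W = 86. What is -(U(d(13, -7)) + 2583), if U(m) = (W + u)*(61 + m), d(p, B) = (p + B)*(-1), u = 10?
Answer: -7863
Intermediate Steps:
d(p, B) = -B - p (d(p, B) = (B + p)*(-1) = -B - p)
U(m) = 5856 + 96*m (U(m) = (86 + 10)*(61 + m) = 96*(61 + m) = 5856 + 96*m)
-(U(d(13, -7)) + 2583) = -((5856 + 96*(-1*(-7) - 1*13)) + 2583) = -((5856 + 96*(7 - 13)) + 2583) = -((5856 + 96*(-6)) + 2583) = -((5856 - 576) + 2583) = -(5280 + 2583) = -1*7863 = -7863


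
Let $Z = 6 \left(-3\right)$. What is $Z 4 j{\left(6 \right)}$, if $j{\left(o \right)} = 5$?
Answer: $-360$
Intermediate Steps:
$Z = -18$
$Z 4 j{\left(6 \right)} = \left(-18\right) 4 \cdot 5 = \left(-72\right) 5 = -360$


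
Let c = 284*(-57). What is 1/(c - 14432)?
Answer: -1/30620 ≈ -3.2658e-5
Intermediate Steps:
c = -16188
1/(c - 14432) = 1/(-16188 - 14432) = 1/(-30620) = -1/30620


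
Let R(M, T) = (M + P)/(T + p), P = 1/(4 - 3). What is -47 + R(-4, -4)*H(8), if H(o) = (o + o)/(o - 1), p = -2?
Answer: -321/7 ≈ -45.857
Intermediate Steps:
P = 1 (P = 1/1 = 1)
R(M, T) = (1 + M)/(-2 + T) (R(M, T) = (M + 1)/(T - 2) = (1 + M)/(-2 + T))
H(o) = 2*o/(-1 + o) (H(o) = (2*o)/(-1 + o) = 2*o/(-1 + o))
-47 + R(-4, -4)*H(8) = -47 + ((1 - 4)/(-2 - 4))*(2*8/(-1 + 8)) = -47 + (-3/(-6))*(2*8/7) = -47 + (-⅙*(-3))*(2*8*(⅐)) = -47 + (½)*(16/7) = -47 + 8/7 = -321/7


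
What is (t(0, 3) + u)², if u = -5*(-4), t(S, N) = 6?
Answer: 676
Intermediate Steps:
u = 20
(t(0, 3) + u)² = (6 + 20)² = 26² = 676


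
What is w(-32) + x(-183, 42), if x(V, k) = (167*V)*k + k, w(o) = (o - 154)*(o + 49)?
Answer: -1286682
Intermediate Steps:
w(o) = (-154 + o)*(49 + o)
x(V, k) = k + 167*V*k (x(V, k) = 167*V*k + k = k + 167*V*k)
w(-32) + x(-183, 42) = (-7546 + (-32)² - 105*(-32)) + 42*(1 + 167*(-183)) = (-7546 + 1024 + 3360) + 42*(1 - 30561) = -3162 + 42*(-30560) = -3162 - 1283520 = -1286682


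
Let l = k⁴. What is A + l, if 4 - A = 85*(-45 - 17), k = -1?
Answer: 5275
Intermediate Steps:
A = 5274 (A = 4 - 85*(-45 - 17) = 4 - 85*(-62) = 4 - 1*(-5270) = 4 + 5270 = 5274)
l = 1 (l = (-1)⁴ = 1)
A + l = 5274 + 1 = 5275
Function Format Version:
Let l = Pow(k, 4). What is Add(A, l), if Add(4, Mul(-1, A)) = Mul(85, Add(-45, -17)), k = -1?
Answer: 5275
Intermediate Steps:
A = 5274 (A = Add(4, Mul(-1, Mul(85, Add(-45, -17)))) = Add(4, Mul(-1, Mul(85, -62))) = Add(4, Mul(-1, -5270)) = Add(4, 5270) = 5274)
l = 1 (l = Pow(-1, 4) = 1)
Add(A, l) = Add(5274, 1) = 5275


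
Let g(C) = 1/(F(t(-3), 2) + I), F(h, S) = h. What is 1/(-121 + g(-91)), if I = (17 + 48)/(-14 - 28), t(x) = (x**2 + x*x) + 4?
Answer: -859/103897 ≈ -0.0082678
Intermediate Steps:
t(x) = 4 + 2*x**2 (t(x) = (x**2 + x**2) + 4 = 2*x**2 + 4 = 4 + 2*x**2)
I = -65/42 (I = 65/(-42) = 65*(-1/42) = -65/42 ≈ -1.5476)
g(C) = 42/859 (g(C) = 1/((4 + 2*(-3)**2) - 65/42) = 1/((4 + 2*9) - 65/42) = 1/((4 + 18) - 65/42) = 1/(22 - 65/42) = 1/(859/42) = 42/859)
1/(-121 + g(-91)) = 1/(-121 + 42/859) = 1/(-103897/859) = -859/103897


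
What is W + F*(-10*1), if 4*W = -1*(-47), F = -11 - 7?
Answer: 767/4 ≈ 191.75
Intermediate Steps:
F = -18
W = 47/4 (W = (-1*(-47))/4 = (1/4)*47 = 47/4 ≈ 11.750)
W + F*(-10*1) = 47/4 - (-180) = 47/4 - 18*(-10) = 47/4 + 180 = 767/4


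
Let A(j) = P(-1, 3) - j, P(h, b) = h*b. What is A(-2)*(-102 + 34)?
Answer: 68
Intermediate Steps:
P(h, b) = b*h
A(j) = -3 - j (A(j) = 3*(-1) - j = -3 - j)
A(-2)*(-102 + 34) = (-3 - 1*(-2))*(-102 + 34) = (-3 + 2)*(-68) = -1*(-68) = 68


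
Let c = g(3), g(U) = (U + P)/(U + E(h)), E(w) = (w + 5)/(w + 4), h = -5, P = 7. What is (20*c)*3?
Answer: 200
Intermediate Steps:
E(w) = (5 + w)/(4 + w)
g(U) = (7 + U)/U (g(U) = (U + 7)/(U + (5 - 5)/(4 - 5)) = (7 + U)/(U + 0/(-1)) = (7 + U)/(U - 1*0) = (7 + U)/(U + 0) = (7 + U)/U)
c = 10/3 (c = (7 + 3)/3 = (⅓)*10 = 10/3 ≈ 3.3333)
(20*c)*3 = (20*(10/3))*3 = (200/3)*3 = 200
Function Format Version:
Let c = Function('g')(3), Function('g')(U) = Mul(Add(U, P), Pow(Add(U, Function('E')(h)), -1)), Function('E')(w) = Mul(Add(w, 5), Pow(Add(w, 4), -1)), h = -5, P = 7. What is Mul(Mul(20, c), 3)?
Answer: 200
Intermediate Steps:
Function('E')(w) = Mul(Pow(Add(4, w), -1), Add(5, w)) (Function('E')(w) = Mul(Add(5, w), Pow(Add(4, w), -1)) = Mul(Pow(Add(4, w), -1), Add(5, w)))
Function('g')(U) = Mul(Pow(U, -1), Add(7, U)) (Function('g')(U) = Mul(Add(U, 7), Pow(Add(U, Mul(Pow(Add(4, -5), -1), Add(5, -5))), -1)) = Mul(Add(7, U), Pow(Add(U, Mul(Pow(-1, -1), 0)), -1)) = Mul(Add(7, U), Pow(Add(U, Mul(-1, 0)), -1)) = Mul(Add(7, U), Pow(Add(U, 0), -1)) = Mul(Add(7, U), Pow(U, -1)) = Mul(Pow(U, -1), Add(7, U)))
c = Rational(10, 3) (c = Mul(Pow(3, -1), Add(7, 3)) = Mul(Rational(1, 3), 10) = Rational(10, 3) ≈ 3.3333)
Mul(Mul(20, c), 3) = Mul(Mul(20, Rational(10, 3)), 3) = Mul(Rational(200, 3), 3) = 200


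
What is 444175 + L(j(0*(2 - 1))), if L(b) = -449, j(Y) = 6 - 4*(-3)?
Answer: 443726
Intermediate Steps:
j(Y) = 18 (j(Y) = 6 + 12 = 18)
444175 + L(j(0*(2 - 1))) = 444175 - 449 = 443726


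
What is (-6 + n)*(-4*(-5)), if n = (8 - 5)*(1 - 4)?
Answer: -300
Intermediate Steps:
n = -9 (n = 3*(-3) = -9)
(-6 + n)*(-4*(-5)) = (-6 - 9)*(-4*(-5)) = -15*20 = -300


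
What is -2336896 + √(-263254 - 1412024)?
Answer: -2336896 + 3*I*√186142 ≈ -2.3369e+6 + 1294.3*I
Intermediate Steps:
-2336896 + √(-263254 - 1412024) = -2336896 + √(-1675278) = -2336896 + 3*I*√186142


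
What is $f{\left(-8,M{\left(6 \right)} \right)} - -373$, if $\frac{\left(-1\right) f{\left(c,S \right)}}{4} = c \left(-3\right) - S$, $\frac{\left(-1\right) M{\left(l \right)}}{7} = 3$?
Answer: $193$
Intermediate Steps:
$M{\left(l \right)} = -21$ ($M{\left(l \right)} = \left(-7\right) 3 = -21$)
$f{\left(c,S \right)} = 4 S + 12 c$ ($f{\left(c,S \right)} = - 4 \left(c \left(-3\right) - S\right) = - 4 \left(- 3 c - S\right) = - 4 \left(- S - 3 c\right) = 4 S + 12 c$)
$f{\left(-8,M{\left(6 \right)} \right)} - -373 = \left(4 \left(-21\right) + 12 \left(-8\right)\right) - -373 = \left(-84 - 96\right) + 373 = -180 + 373 = 193$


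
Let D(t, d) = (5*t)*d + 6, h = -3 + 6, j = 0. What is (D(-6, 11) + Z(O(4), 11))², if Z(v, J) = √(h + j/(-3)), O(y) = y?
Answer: (324 - √3)² ≈ 1.0386e+5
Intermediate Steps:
h = 3
Z(v, J) = √3 (Z(v, J) = √(3 + 0/(-3)) = √(3 + 0*(-⅓)) = √(3 + 0) = √3)
D(t, d) = 6 + 5*d*t (D(t, d) = 5*d*t + 6 = 6 + 5*d*t)
(D(-6, 11) + Z(O(4), 11))² = ((6 + 5*11*(-6)) + √3)² = ((6 - 330) + √3)² = (-324 + √3)²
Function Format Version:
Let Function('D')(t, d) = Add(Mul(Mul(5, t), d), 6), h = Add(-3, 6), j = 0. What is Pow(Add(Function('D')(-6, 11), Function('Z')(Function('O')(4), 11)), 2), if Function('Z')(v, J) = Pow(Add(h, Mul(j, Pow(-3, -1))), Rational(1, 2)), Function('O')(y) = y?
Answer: Pow(Add(324, Mul(-1, Pow(3, Rational(1, 2)))), 2) ≈ 1.0386e+5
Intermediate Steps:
h = 3
Function('Z')(v, J) = Pow(3, Rational(1, 2)) (Function('Z')(v, J) = Pow(Add(3, Mul(0, Pow(-3, -1))), Rational(1, 2)) = Pow(Add(3, Mul(0, Rational(-1, 3))), Rational(1, 2)) = Pow(Add(3, 0), Rational(1, 2)) = Pow(3, Rational(1, 2)))
Function('D')(t, d) = Add(6, Mul(5, d, t)) (Function('D')(t, d) = Add(Mul(5, d, t), 6) = Add(6, Mul(5, d, t)))
Pow(Add(Function('D')(-6, 11), Function('Z')(Function('O')(4), 11)), 2) = Pow(Add(Add(6, Mul(5, 11, -6)), Pow(3, Rational(1, 2))), 2) = Pow(Add(Add(6, -330), Pow(3, Rational(1, 2))), 2) = Pow(Add(-324, Pow(3, Rational(1, 2))), 2)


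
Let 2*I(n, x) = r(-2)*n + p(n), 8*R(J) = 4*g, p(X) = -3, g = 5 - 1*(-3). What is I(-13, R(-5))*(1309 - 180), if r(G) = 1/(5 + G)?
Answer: -12419/3 ≈ -4139.7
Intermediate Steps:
g = 8 (g = 5 + 3 = 8)
R(J) = 4 (R(J) = (4*8)/8 = (⅛)*32 = 4)
I(n, x) = -3/2 + n/6 (I(n, x) = (n/(5 - 2) - 3)/2 = (n/3 - 3)/2 = (-3 + n/3)/2 = -3/2 + n/6)
I(-13, R(-5))*(1309 - 180) = (-3/2 + (⅙)*(-13))*(1309 - 180) = (-3/2 - 13/6)*1129 = -11/3*1129 = -12419/3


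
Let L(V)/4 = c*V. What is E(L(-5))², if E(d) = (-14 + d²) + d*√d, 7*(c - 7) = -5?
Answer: 593863049796/2401 - 5446946560*I*√385/2401 ≈ 2.4734e+8 - 4.4513e+7*I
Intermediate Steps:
c = 44/7 (c = 7 + (⅐)*(-5) = 7 - 5/7 = 44/7 ≈ 6.2857)
L(V) = 176*V/7 (L(V) = 4*(44*V/7) = 176*V/7)
E(d) = -14 + d² + d^(3/2) (E(d) = (-14 + d²) + d^(3/2) = -14 + d² + d^(3/2))
E(L(-5))² = (-14 + ((176/7)*(-5))² + ((176/7)*(-5))^(3/2))² = (-14 + (-880/7)² + (-880/7)^(3/2))² = (-14 + 774400/49 - 3520*I*√385/49)² = (773714/49 - 3520*I*√385/49)²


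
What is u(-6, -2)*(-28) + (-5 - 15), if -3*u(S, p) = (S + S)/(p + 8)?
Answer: -116/3 ≈ -38.667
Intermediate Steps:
u(S, p) = -2*S/(3*(8 + p)) (u(S, p) = -(S + S)/(3*(p + 8)) = -2*S/(3*(8 + p)))
u(-6, -2)*(-28) + (-5 - 15) = -2*(-6)/(24 + 3*(-2))*(-28) + (-5 - 15) = -2*(-6)/(24 - 6)*(-28) - 20 = -2*(-6)/18*(-28) - 20 = -2*(-6)*1/18*(-28) - 20 = (2/3)*(-28) - 20 = -56/3 - 20 = -116/3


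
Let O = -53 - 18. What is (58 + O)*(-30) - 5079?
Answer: -4689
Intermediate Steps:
O = -71
(58 + O)*(-30) - 5079 = (58 - 71)*(-30) - 5079 = -13*(-30) - 5079 = 390 - 5079 = -4689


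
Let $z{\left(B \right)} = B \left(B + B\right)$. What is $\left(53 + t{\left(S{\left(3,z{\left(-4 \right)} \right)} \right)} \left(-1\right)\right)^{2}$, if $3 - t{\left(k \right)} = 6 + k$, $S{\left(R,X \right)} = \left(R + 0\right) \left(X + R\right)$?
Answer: $25921$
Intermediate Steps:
$z{\left(B \right)} = 2 B^{2}$ ($z{\left(B \right)} = B 2 B = 2 B^{2}$)
$S{\left(R,X \right)} = R \left(R + X\right)$
$t{\left(k \right)} = -3 - k$ ($t{\left(k \right)} = 3 - \left(6 + k\right) = -3 - k$)
$\left(53 + t{\left(S{\left(3,z{\left(-4 \right)} \right)} \right)} \left(-1\right)\right)^{2} = \left(53 + \left(-3 - 3 \left(3 + 2 \left(-4\right)^{2}\right)\right) \left(-1\right)\right)^{2} = \left(53 + \left(-3 - 3 \left(3 + 2 \cdot 16\right)\right) \left(-1\right)\right)^{2} = \left(53 + \left(-3 - 3 \left(3 + 32\right)\right) \left(-1\right)\right)^{2} = \left(53 + \left(-3 - 3 \cdot 35\right) \left(-1\right)\right)^{2} = \left(53 + \left(-3 - 105\right) \left(-1\right)\right)^{2} = \left(53 - -108\right)^{2} = \left(53 + 108\right)^{2} = 161^{2} = 25921$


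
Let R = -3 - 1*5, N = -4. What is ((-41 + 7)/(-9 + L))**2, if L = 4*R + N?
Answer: 1156/2025 ≈ 0.57086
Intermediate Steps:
R = -8 (R = -3 - 5 = -8)
L = -36 (L = 4*(-8) - 4 = -32 - 4 = -36)
((-41 + 7)/(-9 + L))**2 = ((-41 + 7)/(-9 - 36))**2 = (-34/(-45))**2 = (-34*(-1/45))**2 = (34/45)**2 = 1156/2025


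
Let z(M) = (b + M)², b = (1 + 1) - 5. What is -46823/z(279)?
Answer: -46823/76176 ≈ -0.61467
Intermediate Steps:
b = -3 (b = 2 - 5 = -3)
z(M) = (-3 + M)²
-46823/z(279) = -46823/(-3 + 279)² = -46823/(276²) = -46823/76176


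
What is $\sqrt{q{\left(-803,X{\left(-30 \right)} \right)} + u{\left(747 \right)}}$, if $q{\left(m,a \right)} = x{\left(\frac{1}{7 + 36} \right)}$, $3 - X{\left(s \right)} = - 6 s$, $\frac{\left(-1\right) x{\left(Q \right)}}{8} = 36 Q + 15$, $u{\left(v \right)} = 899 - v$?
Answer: $\frac{8 \sqrt{731}}{43} \approx 5.0301$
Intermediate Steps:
$x{\left(Q \right)} = -120 - 288 Q$ ($x{\left(Q \right)} = - 8 \left(36 Q + 15\right) = - 8 \left(15 + 36 Q\right) = -120 - 288 Q$)
$X{\left(s \right)} = 3 + 6 s$ ($X{\left(s \right)} = 3 - - 6 s = 3 + 6 s$)
$q{\left(m,a \right)} = - \frac{5448}{43}$ ($q{\left(m,a \right)} = -120 - \frac{288}{7 + 36} = -120 - \frac{288}{43} = - \frac{5448}{43}$)
$\sqrt{q{\left(-803,X{\left(-30 \right)} \right)} + u{\left(747 \right)}} = \sqrt{- \frac{5448}{43} + \left(899 - 747\right)} = \sqrt{- \frac{5448}{43} + 152} = \sqrt{\frac{1088}{43}} = \frac{8 \sqrt{731}}{43}$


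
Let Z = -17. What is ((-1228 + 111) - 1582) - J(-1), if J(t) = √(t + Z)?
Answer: -2699 - 3*I*√2 ≈ -2699.0 - 4.2426*I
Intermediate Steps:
J(t) = √(-17 + t) (J(t) = √(t - 17) = √(-17 + t))
((-1228 + 111) - 1582) - J(-1) = ((-1228 + 111) - 1582) - √(-17 - 1) = (-1117 - 1582) - √(-18) = -2699 - 3*I*√2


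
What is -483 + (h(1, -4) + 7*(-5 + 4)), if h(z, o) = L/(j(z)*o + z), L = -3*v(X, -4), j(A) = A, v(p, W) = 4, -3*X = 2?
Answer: -486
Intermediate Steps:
X = -⅔ (X = -⅓*2 = -⅔ ≈ -0.66667)
L = -12 (L = -3*4 = -12)
h(z, o) = -12/(z + o*z) (h(z, o) = -12/(z*o + z) = -12/(o*z + z) = -12/(z + o*z))
-483 + (h(1, -4) + 7*(-5 + 4)) = -483 + (-12/(1*(1 - 4)) + 7*(-5 + 4)) = -483 + (-12*1/(-3) + 7*(-1)) = -483 + (-12*1*(-⅓) - 7) = -483 + (4 - 7) = -483 - 3 = -486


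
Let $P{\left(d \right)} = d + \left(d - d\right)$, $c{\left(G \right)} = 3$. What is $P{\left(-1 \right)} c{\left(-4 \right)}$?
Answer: $-3$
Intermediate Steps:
$P{\left(d \right)} = d$ ($P{\left(d \right)} = d + 0 = d$)
$P{\left(-1 \right)} c{\left(-4 \right)} = \left(-1\right) 3 = -3$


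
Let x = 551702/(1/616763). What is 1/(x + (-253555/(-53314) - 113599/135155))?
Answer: 379244930/129045437438135610861 ≈ 2.9388e-12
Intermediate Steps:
x = 340269380626 (x = 551702/(1/616763) = 551702*616763 = 340269380626)
1/(x + (-253555/(-53314) - 113599/135155)) = 1/(340269380626 + (-253555/(-53314) - 113599/135155)) = 1/(340269380626 + (-253555*(-1/53314) - 113599*1/135155)) = 1/(340269380626 + (13345/2806 - 113599/135155)) = 1/(340269380626 + 1484884681/379244930) = 1/(129045437438135610861/379244930) = 379244930/129045437438135610861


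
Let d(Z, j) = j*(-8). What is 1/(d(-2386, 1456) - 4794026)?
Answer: -1/4805674 ≈ -2.0809e-7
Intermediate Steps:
d(Z, j) = -8*j
1/(d(-2386, 1456) - 4794026) = 1/(-8*1456 - 4794026) = 1/(-11648 - 4794026) = 1/(-4805674) = -1/4805674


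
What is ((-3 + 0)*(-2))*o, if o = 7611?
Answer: 45666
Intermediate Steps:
((-3 + 0)*(-2))*o = ((-3 + 0)*(-2))*7611 = -3*(-2)*7611 = 6*7611 = 45666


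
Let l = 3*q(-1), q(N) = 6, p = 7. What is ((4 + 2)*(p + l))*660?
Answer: 99000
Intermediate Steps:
l = 18 (l = 3*6 = 18)
((4 + 2)*(p + l))*660 = ((4 + 2)*(7 + 18))*660 = (6*25)*660 = 150*660 = 99000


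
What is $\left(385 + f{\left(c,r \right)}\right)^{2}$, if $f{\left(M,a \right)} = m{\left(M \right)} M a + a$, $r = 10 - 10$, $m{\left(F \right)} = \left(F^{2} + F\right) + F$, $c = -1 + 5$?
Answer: $148225$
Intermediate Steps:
$c = 4$
$m{\left(F \right)} = F^{2} + 2 F$ ($m{\left(F \right)} = \left(F + F^{2}\right) + F = F^{2} + 2 F$)
$r = 0$ ($r = 10 - 10 = 0$)
$f{\left(M,a \right)} = a + a M^{2} \left(2 + M\right)$ ($f{\left(M,a \right)} = M \left(2 + M\right) M a + a = M^{2} \left(2 + M\right) a + a = a M^{2} \left(2 + M\right) + a = a + a M^{2} \left(2 + M\right)$)
$\left(385 + f{\left(c,r \right)}\right)^{2} = \left(385 + 0 \left(1 + 4^{2} \left(2 + 4\right)\right)\right)^{2} = \left(385 + 0 \left(1 + 16 \cdot 6\right)\right)^{2} = \left(385 + 0 \left(1 + 96\right)\right)^{2} = \left(385 + 0 \cdot 97\right)^{2} = \left(385 + 0\right)^{2} = 385^{2} = 148225$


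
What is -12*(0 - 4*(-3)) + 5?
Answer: -139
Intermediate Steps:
-12*(0 - 4*(-3)) + 5 = -12*(0 + 12) + 5 = -12*12 + 5 = -144 + 5 = -139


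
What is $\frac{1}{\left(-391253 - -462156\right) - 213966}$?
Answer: $- \frac{1}{143063} \approx -6.9899 \cdot 10^{-6}$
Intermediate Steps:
$\frac{1}{\left(-391253 - -462156\right) - 213966} = \frac{1}{\left(-391253 + 462156\right) - 213966} = \frac{1}{70903 - 213966} = \frac{1}{-143063} = - \frac{1}{143063}$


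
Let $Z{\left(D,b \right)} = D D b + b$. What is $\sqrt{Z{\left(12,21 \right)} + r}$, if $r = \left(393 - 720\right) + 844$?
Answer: $\sqrt{3562} \approx 59.682$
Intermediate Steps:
$Z{\left(D,b \right)} = b + b D^{2}$ ($Z{\left(D,b \right)} = D^{2} b + b = b D^{2} + b = b + b D^{2}$)
$r = 517$ ($r = \left(393 - 720\right) + 844 = -327 + 844 = 517$)
$\sqrt{Z{\left(12,21 \right)} + r} = \sqrt{21 \left(1 + 12^{2}\right) + 517} = \sqrt{21 \left(1 + 144\right) + 517} = \sqrt{21 \cdot 145 + 517} = \sqrt{3045 + 517} = \sqrt{3562}$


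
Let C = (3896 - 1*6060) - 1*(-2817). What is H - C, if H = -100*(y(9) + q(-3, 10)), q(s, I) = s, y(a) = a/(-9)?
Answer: -253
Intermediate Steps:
y(a) = -a/9 (y(a) = a*(-⅑) = -a/9)
H = 400 (H = -100*(-⅑*9 - 3) = -100*(-1 - 3) = -100*(-4) = 400)
C = 653 (C = (3896 - 6060) + 2817 = -2164 + 2817 = 653)
H - C = 400 - 1*653 = 400 - 653 = -253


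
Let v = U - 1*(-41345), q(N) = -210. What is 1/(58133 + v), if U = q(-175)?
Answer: 1/99268 ≈ 1.0074e-5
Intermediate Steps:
U = -210
v = 41135 (v = -210 - 1*(-41345) = -210 + 41345 = 41135)
1/(58133 + v) = 1/(58133 + 41135) = 1/99268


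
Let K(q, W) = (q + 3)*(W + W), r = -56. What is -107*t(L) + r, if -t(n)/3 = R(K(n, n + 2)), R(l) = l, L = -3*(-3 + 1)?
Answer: 46168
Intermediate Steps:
K(q, W) = 2*W*(3 + q) (K(q, W) = (3 + q)*(2*W) = 2*W*(3 + q))
L = 6 (L = -3*(-2) = 6)
t(n) = -6*(2 + n)*(3 + n) (t(n) = -6*(n + 2)*(3 + n) = -6*(2 + n)*(3 + n))
-107*t(L) + r = -(-642)*(2 + 6)*(3 + 6) - 56 = -(-642)*8*9 - 56 = -107*(-432) - 56 = 46224 - 56 = 46168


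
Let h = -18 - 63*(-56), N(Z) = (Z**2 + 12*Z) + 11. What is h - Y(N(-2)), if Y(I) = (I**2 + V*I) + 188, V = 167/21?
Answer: 23188/7 ≈ 3312.6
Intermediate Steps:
V = 167/21 (V = 167*(1/21) = 167/21 ≈ 7.9524)
N(Z) = 11 + Z**2 + 12*Z
Y(I) = 188 + I**2 + 167*I/21 (Y(I) = (I**2 + 167*I/21) + 188 = 188 + I**2 + 167*I/21)
h = 3510 (h = -18 + 3528 = 3510)
h - Y(N(-2)) = 3510 - (188 + (11 + (-2)**2 + 12*(-2))**2 + 167*(11 + (-2)**2 + 12*(-2))/21) = 3510 - (188 + (11 + 4 - 24)**2 + 167*(11 + 4 - 24)/21) = 3510 - (188 + (-9)**2 + (167/21)*(-9)) = 3510 - (188 + 81 - 501/7) = 3510 - 1*1382/7 = 3510 - 1382/7 = 23188/7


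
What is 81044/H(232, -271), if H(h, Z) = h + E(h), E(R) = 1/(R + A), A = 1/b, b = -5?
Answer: 93929996/268893 ≈ 349.32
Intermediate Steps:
A = -⅕ (A = 1/(-5) = -⅕ ≈ -0.20000)
E(R) = 1/(-⅕ + R) (E(R) = 1/(R - ⅕) = 1/(-⅕ + R))
H(h, Z) = h + 5/(-1 + 5*h)
81044/H(232, -271) = 81044/(((5 + 232*(-1 + 5*232))/(-1 + 5*232))) = 81044/(((5 + 232*(-1 + 1160))/(-1 + 1160))) = 81044/(((5 + 232*1159)/1159)) = 81044/(((5 + 268888)/1159)) = 81044/(((1/1159)*268893)) = 81044/(268893/1159) = 81044*(1159/268893) = 93929996/268893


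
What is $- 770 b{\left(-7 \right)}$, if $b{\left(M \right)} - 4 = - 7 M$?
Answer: $-40810$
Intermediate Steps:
$b{\left(M \right)} = 4 - 7 M$
$- 770 b{\left(-7 \right)} = - 770 \left(4 - -49\right) = - 770 \left(4 + 49\right) = \left(-770\right) 53 = -40810$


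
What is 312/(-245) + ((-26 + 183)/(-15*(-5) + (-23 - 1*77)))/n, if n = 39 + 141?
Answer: -288493/220500 ≈ -1.3084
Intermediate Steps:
n = 180
312/(-245) + ((-26 + 183)/(-15*(-5) + (-23 - 1*77)))/n = 312/(-245) + ((-26 + 183)/(-15*(-5) + (-23 - 1*77)))/180 = 312*(-1/245) + (157/(75 + (-23 - 77)))*(1/180) = -312/245 + (157/(75 - 100))*(1/180) = -312/245 + (157/(-25))*(1/180) = -312/245 + (157*(-1/25))*(1/180) = -312/245 - 157/25*1/180 = -312/245 - 157/4500 = -288493/220500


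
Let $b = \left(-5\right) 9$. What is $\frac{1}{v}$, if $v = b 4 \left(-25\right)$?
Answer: $\frac{1}{4500} \approx 0.00022222$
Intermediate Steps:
$b = -45$
$v = 4500$ ($v = \left(-45\right) 4 \left(-25\right) = \left(-180\right) \left(-25\right) = 4500$)
$\frac{1}{v} = \frac{1}{4500}$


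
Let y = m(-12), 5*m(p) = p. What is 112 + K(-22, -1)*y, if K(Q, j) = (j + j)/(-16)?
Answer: 1117/10 ≈ 111.70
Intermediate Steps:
K(Q, j) = -j/8 (K(Q, j) = (2*j)*(-1/16) = -j/8)
m(p) = p/5
y = -12/5 (y = (⅕)*(-12) = -12/5 ≈ -2.4000)
112 + K(-22, -1)*y = 112 - ⅛*(-1)*(-12/5) = 112 + (⅛)*(-12/5) = 112 - 3/10 = 1117/10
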